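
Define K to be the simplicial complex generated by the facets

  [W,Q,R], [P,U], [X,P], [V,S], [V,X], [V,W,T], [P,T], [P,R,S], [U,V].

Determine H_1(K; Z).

Order the vertices as P < Q < R < S < T < U < V < W < X. Listing each simplex with vertices in this order, K has dimension 2 with simplices:

  0-simplices (9): P, Q, R, S, T, U, V, W, X
  1-simplices (15): PR, PS, PT, PU, PX, QR, QW, RS, RW, SV, TV, TW, UV, VW, VX
  2-simplices (3): PRS, QRW, TVW

giving chain groups C_0 ≅ Z^9, C_1 ≅ Z^15, C_2 ≅ Z^3.

∂_1: C_1 → C_0 is given by ∂[p,q] = [q] − [p].
The 9×15 boundary matrix has rank 8 and Smith normal form diag(1,1,1,1,1,1,1,1).

∂_2: C_2 → C_1 acts by ∂[p,q,r] = [q,r] − [p,r] + [p,q]. For instance
  ∂QRW = RW − QW + QR,
  ∂PRS = RS − PS + PR.
As a 15×3 matrix over Z this has rank 3, with invariant factors (1,1,1).

Computing H_k = (kernel of ∂_k) / (image of ∂_{k+1}):

  H_1: rank ker ∂_1 − rank ∂_2 = (15 − 8) − 3 = 4, and the invariant factors of ∂_2 are all 1, so H_1 ≅ Z^4.

H_1 = Z^4.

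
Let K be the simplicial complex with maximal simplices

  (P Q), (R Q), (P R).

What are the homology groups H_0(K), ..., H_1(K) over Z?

H_0 = Z,  H_1 = Z.

Take the total order P < Q < R on the vertex set. Then K (dimension 1) consists of the simplices:

  0-simplices (3): P, Q, R
  1-simplices (3): PQ, PR, QR

giving chain groups C_0 ≅ Z^3, C_1 ≅ Z^3.

∂_1: C_1 → C_0 is given by ∂[p,q] = [q] − [p].
This gives a 3×3 integer matrix of rank 2; reducing to Smith normal form yields diagonal entries (1,1).

Reading off H_k = ker ∂_k / im ∂_{k+1}:

  H_0: rank C_0 − rank ∂_1 = 3 − 2 = 1, and the invariant factors of ∂_1 are all 1, so H_0 ≅ Z.
  H_1: rank ker ∂_1 − rank ∂_2 = (3 − 2) − 0 = 1, and there is no ∂_2, so H_1 ≅ Z.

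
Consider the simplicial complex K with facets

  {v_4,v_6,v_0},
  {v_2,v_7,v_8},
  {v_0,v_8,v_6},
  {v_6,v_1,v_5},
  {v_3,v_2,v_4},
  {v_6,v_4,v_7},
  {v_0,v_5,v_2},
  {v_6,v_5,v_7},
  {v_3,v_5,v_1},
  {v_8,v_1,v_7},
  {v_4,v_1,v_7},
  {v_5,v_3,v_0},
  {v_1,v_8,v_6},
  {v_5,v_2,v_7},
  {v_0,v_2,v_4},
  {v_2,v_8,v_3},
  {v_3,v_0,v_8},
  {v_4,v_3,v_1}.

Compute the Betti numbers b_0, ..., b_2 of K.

Order the vertices as v_0 < v_1 < v_2 < v_3 < v_4 < v_5 < v_6 < v_7 < v_8. Listing each simplex with vertices in this order, K has dimension 2 with simplices:

  0-simplices (9): [v_0], [v_1], [v_2], [v_3], [v_4], [v_5], [v_6], [v_7], [v_8]
  1-simplices (27): (27 of them)
  2-simplices (18): (18 of them)

Hence C_0 ≅ Z^9, C_1 ≅ Z^27, C_2 ≅ Z^18.

The boundary map ∂_1: C_1 → C_0 maps an edge to its endpoints' difference, ∂[p,q] = q − p.
This gives a 9×27 integer matrix of rank 8; reducing to Smith normal form yields diagonal entries (1,1,1,1,1,1,1,1).

∂_2: C_2 → C_1 sends each 2-simplex [p,q,r] to [q,r] − [p,r] + [p,q]. For instance
  ∂[v_1,v_7,v_8] = [v_7,v_8] − [v_1,v_8] + [v_1,v_7],
  ∂[v_0,v_3,v_8] = [v_3,v_8] − [v_0,v_8] + [v_0,v_3].
The 27×18 boundary matrix has rank 18 and Smith normal form diag(1,1,1,1,1,1,1,1,1,1,1,1,1,1,1,1,1,2).

From H_k ≅ ker(∂_k) / im(∂_{k+1}) we obtain:

  H_0: rank C_0 − rank ∂_1 = 9 − 8 = 1, and the invariant factors of ∂_1 are all 1, so H_0 ≅ Z.
  H_1: rank ker ∂_1 − rank ∂_2 = (27 − 8) − 18 = 1, and ∂_2 has invariant factor 2 > 1, so H_1 ≅ Z ⊕ Z_2.
  H_2: rank ker ∂_2 − rank ∂_3 = (18 − 18) − 0 = 0, and there is no ∂_3, so H_2 ≅ 0.

(K is a triangulation of the Klein bottle.)

Hence the Betti numbers are b_0 = 1, b_1 = 1, b_2 = 0.

b_0 = 1, b_1 = 1, b_2 = 0.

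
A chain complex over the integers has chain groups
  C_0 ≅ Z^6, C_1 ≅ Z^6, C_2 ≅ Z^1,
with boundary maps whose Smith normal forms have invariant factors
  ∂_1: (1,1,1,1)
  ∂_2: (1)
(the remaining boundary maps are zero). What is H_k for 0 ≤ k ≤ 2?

H_0: b_0 = 6 − 0 − 4 = 2; torsion from ∂_1 factors > 1: none. So H_0 = Z^2.
H_1: b_1 = 6 − 4 − 1 = 1; torsion from ∂_2 factors > 1: none. So H_1 = Z.
H_2: b_2 = 1 − 1 − 0 = 0; torsion from ∂_3 factors > 1: none. So H_2 = 0.

H_0 = Z^2,  H_1 = Z,  H_2 = 0.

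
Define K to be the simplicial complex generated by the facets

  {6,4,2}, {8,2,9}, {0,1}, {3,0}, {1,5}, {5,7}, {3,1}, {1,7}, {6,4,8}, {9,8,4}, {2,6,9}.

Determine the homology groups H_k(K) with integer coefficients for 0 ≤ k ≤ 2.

H_0 ≅ Z^2,  H_1 ≅ Z^3,  H_2 = 0.

Fix the vertex order 0 < 1 < 2 < 3 < 4 < 5 < 6 < 7 < 8 < 9 and write every simplex with vertices in increasing order. Then dim K = 2 and the simplices of K are:

  0-simplices (10): [0], [1], [2], [3], [4], [5], [6], [7], [8], [9]
  1-simplices (16): [0,1], [0,3], [1,3], [1,5], [1,7], [2,4], [2,6], [2,8], [2,9], [4,6], [4,8], [4,9], [5,7], [6,8], [6,9], [8,9]
  2-simplices (5): [2,4,6], [2,6,9], [2,8,9], [4,6,8], [4,8,9]

so the chain groups are C_0 ≅ Z^10, C_1 ≅ Z^16, C_2 ≅ Z^5.

∂_1: C_1 → C_0 sends each edge [p,q] (with p < q) to q − p.
The resulting 10×16 matrix has rank 8, and its Smith normal form has invariant factors (1,1,1,1,1,1,1,1).

∂_2: C_2 → C_1 maps a triangle to the signed sum of its edges. For instance
  ∂[4,6,8] = [6,8] − [4,8] + [4,6],
  ∂[2,4,6] = [4,6] − [2,6] + [2,4].
The 16×5 boundary matrix has rank 5 and Smith normal form diag(1,1,1,1,1).

From H_k ≅ ker(∂_k) / im(∂_{k+1}) we obtain:

  H_0: rank C_0 − rank ∂_1 = 10 − 8 = 2, and the invariant factors of ∂_1 are all 1, so H_0 ≅ Z^2.
  H_1: rank ker ∂_1 − rank ∂_2 = (16 − 8) − 5 = 3, and the invariant factors of ∂_2 are all 1, so H_1 ≅ Z^3.
  H_2: rank ker ∂_2 − rank ∂_3 = (5 − 5) − 0 = 0, and there is no ∂_3, so H_2 ≅ 0.

(K is a triangulation of the disjoint union of the Möbius band and a wedge of 2 circles.)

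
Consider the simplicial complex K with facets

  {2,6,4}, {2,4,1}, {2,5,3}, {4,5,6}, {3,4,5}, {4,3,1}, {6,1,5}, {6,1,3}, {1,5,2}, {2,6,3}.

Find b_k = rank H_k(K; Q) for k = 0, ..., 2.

b_0 = 1, b_1 = 0, b_2 = 0.

Order the vertices as 1 < 2 < 3 < 4 < 5 < 6. Listing each simplex with vertices in this order, K has dimension 2 with simplices:

  0-simplices (6): [1], [2], [3], [4], [5], [6]
  1-simplices (15): [1,2], [1,3], [1,4], [1,5], [1,6], [2,3], [2,4], [2,5], [2,6], [3,4], [3,5], [3,6], [4,5], [4,6], [5,6]
  2-simplices (10): [1,2,4], [1,2,5], [1,3,4], [1,3,6], [1,5,6], [2,3,5], [2,3,6], [2,4,6], [3,4,5], [4,5,6]

giving chain groups C_0 ≅ Z^6, C_1 ≅ Z^15, C_2 ≅ Z^10.

The boundary map ∂_1: C_1 → C_0 maps an edge to its endpoints' difference, ∂[p,q] = q − p.
The resulting 6×15 matrix has rank 5, and its Smith normal form has invariant factors (1,1,1,1,1).

∂_2: C_2 → C_1 acts by ∂[p,q,r] = [q,r] − [p,r] + [p,q]. For instance
  ∂[3,4,5] = [4,5] − [3,5] + [3,4],
  ∂[4,5,6] = [5,6] − [4,6] + [4,5].
The resulting 15×10 matrix has rank 10, and its Smith normal form has invariant factors (1,1,1,1,1,1,1,1,1,2).

From H_k ≅ ker(∂_k) / im(∂_{k+1}) we obtain:

  H_0: rank C_0 − rank ∂_1 = 6 − 5 = 1, and the invariant factors of ∂_1 are all 1, so H_0 = Z.
  H_1: rank ker ∂_1 − rank ∂_2 = (15 − 5) − 10 = 0, and ∂_2 has invariant factor 2 > 1, so H_1 = Z/2Z.
  H_2: rank ker ∂_2 − rank ∂_3 = (10 − 10) − 0 = 0, and there is no ∂_3, so H_2 = 0.

Hence the Betti numbers are b_0 = 1, b_1 = 0, b_2 = 0.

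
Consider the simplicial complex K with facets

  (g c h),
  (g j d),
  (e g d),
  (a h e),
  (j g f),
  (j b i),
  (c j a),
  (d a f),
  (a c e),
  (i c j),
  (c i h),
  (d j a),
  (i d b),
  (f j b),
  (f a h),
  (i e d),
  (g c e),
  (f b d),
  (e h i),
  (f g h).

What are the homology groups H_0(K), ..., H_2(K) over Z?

H_0 = Z,  H_1 = Z ⊕ Z/2,  H_2 = 0.

Take the total order a < b < c < d < e < f < g < h < i < j on the vertex set. Then K (dimension 2) consists of the simplices:

  0-simplices (10): a, b, c, d, e, f, g, h, i, j
  1-simplices (30): ac, ad, ae, af, ah, aj, bd, bf, bi, bj, ce, cg, ch, ci, cj, de, df, dg, di, dj, eg, eh, ei, fg, fh, fj, gh, gj, hi, ij
  2-simplices (20): ace, acj, adf, adj, aeh, afh, bdf, bdi, bfj, bij, ceg, cgh, chi, cij, deg, dei, dgj, ehi, fgh, fgj

Hence C_0 ≅ Z^10, C_1 ≅ Z^30, C_2 ≅ Z^20.

Boundary ∂_1: C_1 → C_0 maps an edge to its endpoints' difference, ∂[p,q] = q − p. For instance
  ∂fh = h − f.
The resulting 10×30 matrix has rank 9, and its Smith normal form has invariant factors (1,1,1,1,1,1,1,1,1).

Boundary ∂_2: C_2 → C_1 maps a triangle to the signed sum of its edges. For instance
  ∂deg = eg − dg + de,
  ∂fgj = gj − fj + fg.
The 30×20 boundary matrix has rank 20 and Smith normal form diag(1,1,1,1,1,1,1,1,1,1,1,1,1,1,1,1,1,1,1,2).

Now H_k = ker ∂_k / im ∂_{k+1}, so:

  H_0: rank C_0 − rank ∂_1 = 10 − 9 = 1, and the invariant factors of ∂_1 are all 1, so H_0 ≅ Z.
  H_1: rank ker ∂_1 − rank ∂_2 = (30 − 9) − 20 = 1, and ∂_2 has invariant factor 2 > 1, so H_1 ≅ Z ⊕ Z/2.
  H_2: rank ker ∂_2 − rank ∂_3 = (20 − 20) − 0 = 0, and there is no ∂_3, so H_2 ≅ 0.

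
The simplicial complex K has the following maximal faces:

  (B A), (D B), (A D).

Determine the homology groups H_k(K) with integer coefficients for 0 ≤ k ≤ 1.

H_0 ≅ Z,  H_1 ≅ Z.

Take the total order A < B < D on the vertex set. Then K (dimension 1) consists of the simplices:

  0-simplices (3): A, B, D
  1-simplices (3): AB, AD, BD

Hence C_0 ≅ Z^3, C_1 ≅ Z^3.

Boundary ∂_1: C_1 → C_0 maps an edge to its endpoints' difference, ∂[p,q] = q − p. For instance
  ∂BD = D − B.
This gives a 3×3 integer matrix of rank 2; reducing to Smith normal form yields diagonal entries (1,1).

From H_k ≅ ker(∂_k) / im(∂_{k+1}) we obtain:

  H_0: rank C_0 − rank ∂_1 = 3 − 2 = 1, and the invariant factors of ∂_1 are all 1, so H_0 ≅ Z.
  H_1: rank ker ∂_1 − rank ∂_2 = (3 − 2) − 0 = 1, and there is no ∂_2, so H_1 ≅ Z.

(K is a triangulation of the circle S^1.)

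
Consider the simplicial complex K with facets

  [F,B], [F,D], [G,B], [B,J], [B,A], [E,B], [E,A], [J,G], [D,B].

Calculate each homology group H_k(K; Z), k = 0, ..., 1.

H_0 = Z,  H_1 = Z^3.

We work with the vertex ordering A < B < D < E < F < G < J. The simplices of K, each written with vertices in increasing order, are:

  0-simplices (7): A, B, D, E, F, G, J
  1-simplices (9): AB, AE, BD, BE, BF, BG, BJ, DF, GJ

giving chain groups C_0 ≅ Z^7, C_1 ≅ Z^9.

∂_1: C_1 → C_0 maps an edge to its endpoints' difference, ∂[p,q] = q − p.
The resulting 7×9 matrix has rank 6, and its Smith normal form has invariant factors (1,1,1,1,1,1).

Computing H_k = (kernel of ∂_k) / (image of ∂_{k+1}):

  H_0: rank C_0 − rank ∂_1 = 7 − 6 = 1, and the invariant factors of ∂_1 are all 1, so H_0 ≅ Z.
  H_1: rank ker ∂_1 − rank ∂_2 = (9 − 6) − 0 = 3, and there is no ∂_2, so H_1 ≅ Z^3.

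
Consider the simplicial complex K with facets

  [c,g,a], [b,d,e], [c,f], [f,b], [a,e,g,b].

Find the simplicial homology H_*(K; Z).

H_0 = Z,  H_1 = Z,  H_2 = 0,  H_3 = 0.

Fix the vertex order a < b < c < d < e < f < g and write every simplex with vertices in increasing order. Then dim K = 3 and the simplices of K are:

  0-simplices (7): a, b, c, d, e, f, g
  1-simplices (12): ab, ac, ae, ag, bd, be, bf, bg, cf, cg, de, eg
  2-simplices (6): abe, abg, acg, aeg, bde, beg
  3-simplices (1): abeg

so the chain groups are C_0 ≅ Z^7, C_1 ≅ Z^12, C_2 ≅ Z^6, C_3 ≅ Z^1.

The boundary map ∂_1: C_1 → C_0 sends each edge [p,q] (with p < q) to q − p.
The 7×12 boundary matrix has rank 6 and Smith normal form diag(1,1,1,1,1,1).

The boundary map ∂_2: C_2 → C_1 acts by ∂[p,q,r] = [q,r] − [p,r] + [p,q]. For instance
  ∂aeg = eg − ag + ae,
  ∂abg = bg − ag + ab.
The 12×6 boundary matrix has rank 5 and Smith normal form diag(1,1,1,1,1).

Boundary ∂_3: C_3 → C_2 sends each 3-simplex σ to the alternating sum Σ_i (−1)^i (σ with its i-th vertex removed). For instance
  ∂abeg = beg − aeg + abg − abe.
The 6×1 boundary matrix has rank 1 and Smith normal form diag(1).

Computing H_k = (kernel of ∂_k) / (image of ∂_{k+1}):

  H_0: rank C_0 − rank ∂_1 = 7 − 6 = 1, and the invariant factors of ∂_1 are all 1, so H_0 ≅ Z.
  H_1: rank ker ∂_1 − rank ∂_2 = (12 − 6) − 5 = 1, and the invariant factors of ∂_2 are all 1, so H_1 ≅ Z.
  H_2: rank ker ∂_2 − rank ∂_3 = (6 − 5) − 1 = 0, and the invariant factors of ∂_3 are all 1, so H_2 ≅ 0.
  H_3: rank ker ∂_3 − rank ∂_4 = (1 − 1) − 0 = 0, and there is no ∂_4, so H_3 ≅ 0.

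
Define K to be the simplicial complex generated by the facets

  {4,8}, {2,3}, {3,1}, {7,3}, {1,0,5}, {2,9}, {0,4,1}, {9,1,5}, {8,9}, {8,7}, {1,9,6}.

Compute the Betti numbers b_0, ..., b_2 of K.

b_0 = 1, b_1 = 3, b_2 = 0.

Fix the vertex order 0 < 1 < 2 < 3 < 4 < 5 < 6 < 7 < 8 < 9 and write every simplex with vertices in increasing order. Then dim K = 2 and the simplices of K are:

  0-simplices (10): [0], [1], [2], [3], [4], [5], [6], [7], [8], [9]
  1-simplices (16): [0,1], [0,4], [0,5], [1,3], [1,4], [1,5], [1,6], [1,9], [2,3], [2,9], [3,7], [4,8], [5,9], [6,9], [7,8], [8,9]
  2-simplices (4): [0,1,4], [0,1,5], [1,5,9], [1,6,9]

Hence C_0 ≅ Z^10, C_1 ≅ Z^16, C_2 ≅ Z^4.

The boundary map ∂_1: C_1 → C_0 sends each edge [p,q] (with p < q) to q − p. For instance
  ∂[1,6] = [6] − [1].
The 10×16 boundary matrix has rank 9 and Smith normal form diag(1,1,1,1,1,1,1,1,1).

The boundary map ∂_2: C_2 → C_1 acts by ∂[p,q,r] = [q,r] − [p,r] + [p,q]. For instance
  ∂[0,1,4] = [1,4] − [0,4] + [0,1],
  ∂[0,1,5] = [1,5] − [0,5] + [0,1].
This gives a 16×4 integer matrix of rank 4; reducing to Smith normal form yields diagonal entries (1,1,1,1).

Reading off H_k = ker ∂_k / im ∂_{k+1}:

  H_0: rank C_0 − rank ∂_1 = 10 − 9 = 1, and the invariant factors of ∂_1 are all 1, so H_0 = Z.
  H_1: rank ker ∂_1 − rank ∂_2 = (16 − 9) − 4 = 3, and the invariant factors of ∂_2 are all 1, so H_1 = Z^3.
  H_2: rank ker ∂_2 − rank ∂_3 = (4 − 4) − 0 = 0, and there is no ∂_3, so H_2 = 0.

Hence the Betti numbers are b_0 = 1, b_1 = 3, b_2 = 0.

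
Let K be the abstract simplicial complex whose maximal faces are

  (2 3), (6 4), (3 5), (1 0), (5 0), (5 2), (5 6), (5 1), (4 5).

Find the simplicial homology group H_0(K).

Fix the vertex order 0 < 1 < 2 < 3 < 4 < 5 < 6 and write every simplex with vertices in increasing order. Then dim K = 1 and the simplices of K are:

  0-simplices (7): [0], [1], [2], [3], [4], [5], [6]
  1-simplices (9): [0,1], [0,5], [1,5], [2,3], [2,5], [3,5], [4,5], [4,6], [5,6]

Hence C_0 ≅ Z^7, C_1 ≅ Z^9.

The boundary map ∂_1: C_1 → C_0 sends each edge [p,q] (with p < q) to q − p.
This gives a 7×9 integer matrix of rank 6; reducing to Smith normal form yields diagonal entries (1,1,1,1,1,1).

Computing H_k = (kernel of ∂_k) / (image of ∂_{k+1}):

  H_0: rank C_0 − rank ∂_1 = 7 − 6 = 1, and the invariant factors of ∂_1 are all 1, so H_0 = Z.

H_0 ≅ Z.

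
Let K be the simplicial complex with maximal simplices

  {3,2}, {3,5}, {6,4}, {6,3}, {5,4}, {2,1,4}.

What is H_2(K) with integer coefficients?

H_2 ≅ 0.

Order the vertices as 1 < 2 < 3 < 4 < 5 < 6. Listing each simplex with vertices in this order, K has dimension 2 with simplices:

  0-simplices (6): [1], [2], [3], [4], [5], [6]
  1-simplices (8): [1,2], [1,4], [2,3], [2,4], [3,5], [3,6], [4,5], [4,6]
  2-simplices (1): [1,2,4]

so the chain groups are C_0 ≅ Z^6, C_1 ≅ Z^8, C_2 ≅ Z^1.

∂_1: C_1 → C_0 maps an edge to its endpoints' difference, ∂[p,q] = q − p. For instance
  ∂[3,6] = [6] − [3].
This gives a 6×8 integer matrix of rank 5; reducing to Smith normal form yields diagonal entries (1,1,1,1,1).

∂_2: C_2 → C_1 acts by ∂[p,q,r] = [q,r] − [p,r] + [p,q]. For instance
  ∂[1,2,4] = [2,4] − [1,4] + [1,2].
The resulting 8×1 matrix has rank 1, and its Smith normal form has invariant factors (1).

Now H_k = ker ∂_k / im ∂_{k+1}, so:

  H_2: rank ker ∂_2 − rank ∂_3 = (1 − 1) − 0 = 0, and there is no ∂_3, so H_2 = 0.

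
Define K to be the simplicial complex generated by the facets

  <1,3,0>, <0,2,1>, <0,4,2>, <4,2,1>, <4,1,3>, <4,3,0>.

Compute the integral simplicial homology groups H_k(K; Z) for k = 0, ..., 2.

H_0 ≅ Z,  H_1 = 0,  H_2 ≅ Z.

Fix the vertex order 0 < 1 < 2 < 3 < 4 and write every simplex with vertices in increasing order. Then dim K = 2 and the simplices of K are:

  0-simplices (5): [0], [1], [2], [3], [4]
  1-simplices (9): [0,1], [0,2], [0,3], [0,4], [1,2], [1,3], [1,4], [2,4], [3,4]
  2-simplices (6): [0,1,2], [0,1,3], [0,2,4], [0,3,4], [1,2,4], [1,3,4]

Hence C_0 ≅ Z^5, C_1 ≅ Z^9, C_2 ≅ Z^6.

Boundary ∂_1: C_1 → C_0 is given by ∂[p,q] = [q] − [p]. For instance
  ∂[0,1] = [1] − [0].
The 5×9 boundary matrix has rank 4 and Smith normal form diag(1,1,1,1).

Boundary ∂_2: C_2 → C_1 acts by ∂[p,q,r] = [q,r] − [p,r] + [p,q]. For instance
  ∂[0,1,2] = [1,2] − [0,2] + [0,1],
  ∂[0,3,4] = [3,4] − [0,4] + [0,3].
This gives a 9×6 integer matrix of rank 5; reducing to Smith normal form yields diagonal entries (1,1,1,1,1).

Now H_k = ker ∂_k / im ∂_{k+1}, so:

  H_0: rank C_0 − rank ∂_1 = 5 − 4 = 1, and the invariant factors of ∂_1 are all 1, so H_0 ≅ Z.
  H_1: rank ker ∂_1 − rank ∂_2 = (9 − 4) − 5 = 0, and the invariant factors of ∂_2 are all 1, so H_1 ≅ 0.
  H_2: rank ker ∂_2 − rank ∂_3 = (6 − 5) − 0 = 1, and there is no ∂_3, so H_2 ≅ Z.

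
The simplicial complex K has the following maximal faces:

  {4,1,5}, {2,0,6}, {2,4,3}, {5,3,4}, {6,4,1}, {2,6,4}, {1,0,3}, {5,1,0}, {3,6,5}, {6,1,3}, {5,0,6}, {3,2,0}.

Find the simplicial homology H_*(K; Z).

H_0 = Z,  H_1 = Z_2,  H_2 = 0.

Take the total order 0 < 1 < 2 < 3 < 4 < 5 < 6 on the vertex set. Then K (dimension 2) consists of the simplices:

  0-simplices (7): [0], [1], [2], [3], [4], [5], [6]
  1-simplices (18): [0,1], [0,2], [0,3], [0,5], [0,6], [1,3], [1,4], [1,5], [1,6], [2,3], [2,4], [2,6], [3,4], [3,5], [3,6], [4,5], [4,6], [5,6]
  2-simplices (12): [0,1,3], [0,1,5], [0,2,3], [0,2,6], [0,5,6], [1,3,6], [1,4,5], [1,4,6], [2,3,4], [2,4,6], [3,4,5], [3,5,6]

Hence C_0 ≅ Z^7, C_1 ≅ Z^18, C_2 ≅ Z^12.

The boundary map ∂_1: C_1 → C_0 sends each edge [p,q] (with p < q) to q − p.
This gives a 7×18 integer matrix of rank 6; reducing to Smith normal form yields diagonal entries (1,1,1,1,1,1).

Boundary ∂_2: C_2 → C_1 acts by ∂[p,q,r] = [q,r] − [p,r] + [p,q]. For instance
  ∂[3,5,6] = [5,6] − [3,6] + [3,5],
  ∂[2,3,4] = [3,4] − [2,4] + [2,3].
As a 18×12 matrix over Z this has rank 12, with invariant factors (1,1,1,1,1,1,1,1,1,1,1,2).

Reading off H_k = ker ∂_k / im ∂_{k+1}:

  H_0: rank C_0 − rank ∂_1 = 7 − 6 = 1, and the invariant factors of ∂_1 are all 1, so H_0 ≅ Z.
  H_1: rank ker ∂_1 − rank ∂_2 = (18 − 6) − 12 = 0, and ∂_2 has invariant factor 2 > 1, so H_1 ≅ Z_2.
  H_2: rank ker ∂_2 − rank ∂_3 = (12 − 12) − 0 = 0, and there is no ∂_3, so H_2 ≅ 0.

As a check, the Euler characteristic is 7 − 18 + 12 = 1, which agrees with 1 − 0 + 0 = 1.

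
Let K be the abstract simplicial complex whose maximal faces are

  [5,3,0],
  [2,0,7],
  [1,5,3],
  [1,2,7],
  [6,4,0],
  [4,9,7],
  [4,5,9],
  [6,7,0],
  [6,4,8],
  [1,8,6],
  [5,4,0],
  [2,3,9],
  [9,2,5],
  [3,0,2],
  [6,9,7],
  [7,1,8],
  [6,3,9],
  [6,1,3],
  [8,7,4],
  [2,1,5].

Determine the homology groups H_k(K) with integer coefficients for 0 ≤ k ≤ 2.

H_0 = Z,  H_1 = Z ⊕ Z/2Z,  H_2 = 0.

K has 10 vertices, 30 edges, 20 triangles.
rank ∂_0 = 0, rank ∂_1 = 9 ⇒ b_0 = 10 − 0 − 9 = 1; all invariant factors of ∂_1 are 1 so no torsion. So H_0 ≅ Z.
rank ∂_1 = 9, rank ∂_2 = 20 ⇒ b_1 = 30 − 9 − 20 = 1; ∂_2 has invariant factor(s) [2] giving torsion. So H_1 ≅ Z ⊕ Z/2Z.
rank ∂_2 = 20, rank ∂_3 = 0 ⇒ b_2 = 20 − 20 − 0 = 0. So H_2 ≅ 0.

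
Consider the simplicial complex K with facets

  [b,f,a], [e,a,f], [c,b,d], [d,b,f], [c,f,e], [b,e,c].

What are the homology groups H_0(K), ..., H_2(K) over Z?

Take the total order a < b < c < d < e < f on the vertex set. Then K (dimension 2) consists of the simplices:

  0-simplices (6): a, b, c, d, e, f
  1-simplices (12): ab, ae, af, bc, bd, be, bf, cd, ce, cf, df, ef
  2-simplices (6): abf, aef, bcd, bce, bdf, cef

so the chain groups are C_0 ≅ Z^6, C_1 ≅ Z^12, C_2 ≅ Z^6.

The boundary map ∂_1: C_1 → C_0 is given by ∂[p,q] = [q] − [p].
This gives a 6×12 integer matrix of rank 5; reducing to Smith normal form yields diagonal entries (1,1,1,1,1).

∂_2: C_2 → C_1 sends each 2-simplex [p,q,r] to [q,r] − [p,r] + [p,q]. For instance
  ∂cef = ef − cf + ce,
  ∂aef = ef − af + ae.
As a 12×6 matrix over Z this has rank 6, with invariant factors (1,1,1,1,1,1).

Now H_k = ker ∂_k / im ∂_{k+1}, so:

  H_0: rank C_0 − rank ∂_1 = 6 − 5 = 1, and the invariant factors of ∂_1 are all 1, so H_0 = Z.
  H_1: rank ker ∂_1 − rank ∂_2 = (12 − 5) − 6 = 1, and the invariant factors of ∂_2 are all 1, so H_1 = Z.
  H_2: rank ker ∂_2 − rank ∂_3 = (6 − 6) − 0 = 0, and there is no ∂_3, so H_2 = 0.

H_0 ≅ Z,  H_1 ≅ Z,  H_2 = 0.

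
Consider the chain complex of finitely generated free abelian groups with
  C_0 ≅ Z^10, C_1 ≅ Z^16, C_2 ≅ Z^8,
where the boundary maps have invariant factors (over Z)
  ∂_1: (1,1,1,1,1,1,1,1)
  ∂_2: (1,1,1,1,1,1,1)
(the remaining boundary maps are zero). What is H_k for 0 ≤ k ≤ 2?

H_0 ≅ Z^2,  H_1 ≅ Z,  H_2 ≅ Z.

H_0: b_0 = 10 − 0 − 8 = 2; torsion from ∂_1 factors > 1: none. So H_0 ≅ Z^2.
H_1: b_1 = 16 − 8 − 7 = 1; torsion from ∂_2 factors > 1: none. So H_1 ≅ Z.
H_2: b_2 = 8 − 7 − 0 = 1; torsion from ∂_3 factors > 1: none. So H_2 ≅ Z.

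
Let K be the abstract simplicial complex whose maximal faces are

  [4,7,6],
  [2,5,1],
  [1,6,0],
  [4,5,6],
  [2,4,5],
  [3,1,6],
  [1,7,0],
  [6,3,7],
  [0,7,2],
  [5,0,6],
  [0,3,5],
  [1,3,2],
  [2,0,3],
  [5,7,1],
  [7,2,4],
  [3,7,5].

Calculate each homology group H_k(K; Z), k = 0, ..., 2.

Fix the vertex order 0 < 1 < 2 < 3 < 4 < 5 < 6 < 7 and write every simplex with vertices in increasing order. Then dim K = 2 and the simplices of K are:

  0-simplices (8): [0], [1], [2], [3], [4], [5], [6], [7]
  1-simplices (24): (24 of them)
  2-simplices (16): [0,1,6], [0,1,7], [0,2,3], [0,2,7], [0,3,5], [0,5,6], [1,2,3], [1,2,5], [1,3,6], [1,5,7], [2,4,5], [2,4,7], [3,5,7], [3,6,7], [4,5,6], [4,6,7]

so the chain groups are C_0 ≅ Z^8, C_1 ≅ Z^24, C_2 ≅ Z^16.

Boundary ∂_1: C_1 → C_0 maps an edge to its endpoints' difference, ∂[p,q] = q − p. For instance
  ∂[3,7] = [7] − [3].
This gives a 8×24 integer matrix of rank 7; reducing to Smith normal form yields diagonal entries (1,1,1,1,1,1,1).

The boundary map ∂_2: C_2 → C_1 acts by ∂[p,q,r] = [q,r] − [p,r] + [p,q]. For instance
  ∂[2,4,7] = [4,7] − [2,7] + [2,4],
  ∂[4,6,7] = [6,7] − [4,7] + [4,6].
This gives a 24×16 integer matrix of rank 15; reducing to Smith normal form yields diagonal entries (1,1,1,1,1,1,1,1,1,1,1,1,1,1,1).

From H_k ≅ ker(∂_k) / im(∂_{k+1}) we obtain:

  H_0: rank C_0 − rank ∂_1 = 8 − 7 = 1, and the invariant factors of ∂_1 are all 1, so H_0 = Z.
  H_1: rank ker ∂_1 − rank ∂_2 = (24 − 7) − 15 = 2, and the invariant factors of ∂_2 are all 1, so H_1 = Z^2.
  H_2: rank ker ∂_2 − rank ∂_3 = (16 − 15) − 0 = 1, and there is no ∂_3, so H_2 = Z.

As a check, the Euler characteristic is 8 − 24 + 16 = 0, which agrees with 1 − 2 + 1 = 0.

H_0 = Z,  H_1 = Z^2,  H_2 = Z.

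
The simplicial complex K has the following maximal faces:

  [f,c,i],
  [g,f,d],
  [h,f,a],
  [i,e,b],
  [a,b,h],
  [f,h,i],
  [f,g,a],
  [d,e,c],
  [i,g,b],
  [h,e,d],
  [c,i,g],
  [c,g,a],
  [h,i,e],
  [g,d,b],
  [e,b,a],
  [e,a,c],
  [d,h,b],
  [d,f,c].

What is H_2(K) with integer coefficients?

H_2 = 0.

We work with the vertex ordering a < b < c < d < e < f < g < h < i. The simplices of K, each written with vertices in increasing order, are:

  0-simplices (9): a, b, c, d, e, f, g, h, i
  1-simplices (27): ab, ac, ae, af, ag, ah, bd, be, bg, bh, bi, cd, ce, cf, cg, ci, de, df, dg, dh, eh, ei, fg, fh, fi, gi, hi
  2-simplices (18): abe, abh, ace, acg, afg, afh, bdg, bdh, bei, bgi, cde, cdf, cfi, cgi, deh, dfg, ehi, fhi

Hence C_0 ≅ Z^9, C_1 ≅ Z^27, C_2 ≅ Z^18.

Boundary ∂_1: C_1 → C_0 maps an edge to its endpoints' difference, ∂[p,q] = q − p. For instance
  ∂hi = i − h.
This gives a 9×27 integer matrix of rank 8; reducing to Smith normal form yields diagonal entries (1,1,1,1,1,1,1,1).

Boundary ∂_2: C_2 → C_1 sends each 2-simplex [p,q,r] to [q,r] − [p,r] + [p,q]. For instance
  ∂cdf = df − cf + cd,
  ∂bdg = dg − bg + bd.
This gives a 27×18 integer matrix of rank 18; reducing to Smith normal form yields diagonal entries (1,1,1,1,1,1,1,1,1,1,1,1,1,1,1,1,1,2).

From H_k ≅ ker(∂_k) / im(∂_{k+1}) we obtain:

  H_2: rank ker ∂_2 − rank ∂_3 = (18 − 18) − 0 = 0, and there is no ∂_3, so H_2 = 0.

(K is a triangulation of the Klein bottle.)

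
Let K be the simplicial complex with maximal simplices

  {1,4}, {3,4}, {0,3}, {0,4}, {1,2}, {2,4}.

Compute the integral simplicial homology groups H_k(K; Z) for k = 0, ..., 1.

H_0 = Z,  H_1 = Z^2.

Fix the vertex order 0 < 1 < 2 < 3 < 4 and write every simplex with vertices in increasing order. Then dim K = 1 and the simplices of K are:

  0-simplices (5): [0], [1], [2], [3], [4]
  1-simplices (6): [0,3], [0,4], [1,2], [1,4], [2,4], [3,4]

giving chain groups C_0 ≅ Z^5, C_1 ≅ Z^6.

∂_1: C_1 → C_0 sends each edge [p,q] (with p < q) to q − p. For instance
  ∂[2,4] = [4] − [2].
As a 5×6 matrix over Z this has rank 4, with invariant factors (1,1,1,1).

Now H_k = ker ∂_k / im ∂_{k+1}, so:

  H_0: rank C_0 − rank ∂_1 = 5 − 4 = 1, and the invariant factors of ∂_1 are all 1, so H_0 ≅ Z.
  H_1: rank ker ∂_1 − rank ∂_2 = (6 − 4) − 0 = 2, and there is no ∂_2, so H_1 ≅ Z^2.

As a check, the Euler characteristic is 5 − 6 = -1, which agrees with 1 − 2 = -1.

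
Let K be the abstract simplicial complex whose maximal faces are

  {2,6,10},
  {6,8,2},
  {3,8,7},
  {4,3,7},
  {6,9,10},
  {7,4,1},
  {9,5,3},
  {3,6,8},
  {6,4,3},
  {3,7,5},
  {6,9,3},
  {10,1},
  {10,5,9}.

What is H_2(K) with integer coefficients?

Fix the vertex order 1 < 2 < 3 < 4 < 5 < 6 < 7 < 8 < 9 < 10 and write every simplex with vertices in increasing order. Then dim K = 2 and the simplices of K are:

  0-simplices (10): [1], [2], [3], [4], [5], [6], [7], [8], [9], [10]
  1-simplices (22): [1,4], [1,7], [1,10], [2,6], [2,8], [2,10], [3,4], [3,5], [3,6], [3,7], [3,8], [3,9], [4,6], [4,7], [5,7], [5,9], [5,10], [6,8], [6,9], [6,10], [7,8], [9,10]
  2-simplices (12): [1,4,7], [2,6,8], [2,6,10], [3,4,6], [3,4,7], [3,5,7], [3,5,9], [3,6,8], [3,6,9], [3,7,8], [5,9,10], [6,9,10]

so the chain groups are C_0 ≅ Z^10, C_1 ≅ Z^22, C_2 ≅ Z^12.

Boundary ∂_1: C_1 → C_0 maps an edge to its endpoints' difference, ∂[p,q] = q − p.
The 10×22 boundary matrix has rank 9 and Smith normal form diag(1,1,1,1,1,1,1,1,1).

The boundary map ∂_2: C_2 → C_1 sends each 2-simplex [p,q,r] to [q,r] − [p,r] + [p,q]. For instance
  ∂[6,9,10] = [9,10] − [6,10] + [6,9],
  ∂[2,6,8] = [6,8] − [2,8] + [2,6].
As a 22×12 matrix over Z this has rank 12, with invariant factors (1,1,1,1,1,1,1,1,1,1,1,1).

Computing H_k = (kernel of ∂_k) / (image of ∂_{k+1}):

  H_2: rank ker ∂_2 − rank ∂_3 = (12 − 12) − 0 = 0, and there is no ∂_3, so H_2 ≅ 0.

H_2 ≅ 0.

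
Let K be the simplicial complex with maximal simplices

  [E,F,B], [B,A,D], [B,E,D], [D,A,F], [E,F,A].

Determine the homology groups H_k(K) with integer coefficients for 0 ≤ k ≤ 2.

H_0 ≅ Z,  H_1 ≅ Z,  H_2 = 0.

Order the vertices as A < B < D < E < F. Listing each simplex with vertices in this order, K has dimension 2 with simplices:

  0-simplices (5): A, B, D, E, F
  1-simplices (10): AB, AD, AE, AF, BD, BE, BF, DE, DF, EF
  2-simplices (5): ABD, ADF, AEF, BDE, BEF

giving chain groups C_0 ≅ Z^5, C_1 ≅ Z^10, C_2 ≅ Z^5.

Boundary ∂_1: C_1 → C_0 maps an edge to its endpoints' difference, ∂[p,q] = q − p.
As a 5×10 matrix over Z this has rank 4, with invariant factors (1,1,1,1).

Boundary ∂_2: C_2 → C_1 maps a triangle to the signed sum of its edges. For instance
  ∂AEF = EF − AF + AE,
  ∂ABD = BD − AD + AB.
The resulting 10×5 matrix has rank 5, and its Smith normal form has invariant factors (1,1,1,1,1).

Reading off H_k = ker ∂_k / im ∂_{k+1}:

  H_0: rank C_0 − rank ∂_1 = 5 − 4 = 1, and the invariant factors of ∂_1 are all 1, so H_0 = Z.
  H_1: rank ker ∂_1 − rank ∂_2 = (10 − 4) − 5 = 1, and the invariant factors of ∂_2 are all 1, so H_1 = Z.
  H_2: rank ker ∂_2 − rank ∂_3 = (5 − 5) − 0 = 0, and there is no ∂_3, so H_2 = 0.

As a check, the Euler characteristic is 5 − 10 + 5 = 0, which agrees with 1 − 1 + 0 = 0.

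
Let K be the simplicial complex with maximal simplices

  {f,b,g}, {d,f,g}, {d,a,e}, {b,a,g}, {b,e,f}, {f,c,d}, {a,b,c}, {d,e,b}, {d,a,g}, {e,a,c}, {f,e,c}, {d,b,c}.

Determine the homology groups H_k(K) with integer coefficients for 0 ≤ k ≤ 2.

Take the total order a < b < c < d < e < f < g on the vertex set. Then K (dimension 2) consists of the simplices:

  0-simplices (7): a, b, c, d, e, f, g
  1-simplices (18): ab, ac, ad, ae, ag, bc, bd, be, bf, bg, cd, ce, cf, de, df, dg, ef, fg
  2-simplices (12): abc, abg, ace, ade, adg, bcd, bde, bef, bfg, cdf, cef, dfg

giving chain groups C_0 ≅ Z^7, C_1 ≅ Z^18, C_2 ≅ Z^12.

The boundary map ∂_1: C_1 → C_0 maps an edge to its endpoints' difference, ∂[p,q] = q − p.
This gives a 7×18 integer matrix of rank 6; reducing to Smith normal form yields diagonal entries (1,1,1,1,1,1).

Boundary ∂_2: C_2 → C_1 sends each 2-simplex [p,q,r] to [q,r] − [p,r] + [p,q]. For instance
  ∂ade = de − ae + ad,
  ∂cdf = df − cf + cd.
As a 18×12 matrix over Z this has rank 12, with invariant factors (1,1,1,1,1,1,1,1,1,1,1,2).

Now H_k = ker ∂_k / im ∂_{k+1}, so:

  H_0: rank C_0 − rank ∂_1 = 7 − 6 = 1, and the invariant factors of ∂_1 are all 1, so H_0 = Z.
  H_1: rank ker ∂_1 − rank ∂_2 = (18 − 6) − 12 = 0, and ∂_2 has invariant factor 2 > 1, so H_1 = Z_2.
  H_2: rank ker ∂_2 − rank ∂_3 = (12 − 12) − 0 = 0, and there is no ∂_3, so H_2 = 0.

As a check, the Euler characteristic is 7 − 18 + 12 = 1, which agrees with 1 − 0 + 0 = 1.

H_0 ≅ Z,  H_1 ≅ Z_2,  H_2 = 0.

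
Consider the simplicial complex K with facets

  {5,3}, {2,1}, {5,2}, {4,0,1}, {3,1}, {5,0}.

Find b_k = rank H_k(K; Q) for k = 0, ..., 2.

Order the vertices as 0 < 1 < 2 < 3 < 4 < 5. Listing each simplex with vertices in this order, K has dimension 2 with simplices:

  0-simplices (6): [0], [1], [2], [3], [4], [5]
  1-simplices (8): [0,1], [0,4], [0,5], [1,2], [1,3], [1,4], [2,5], [3,5]
  2-simplices (1): [0,1,4]

Hence C_0 ≅ Z^6, C_1 ≅ Z^8, C_2 ≅ Z^1.

The boundary map ∂_1: C_1 → C_0 sends each edge [p,q] (with p < q) to q − p.
As a 6×8 matrix over Z this has rank 5, with invariant factors (1,1,1,1,1).

The boundary map ∂_2: C_2 → C_1 sends each 2-simplex [p,q,r] to [q,r] − [p,r] + [p,q]. For instance
  ∂[0,1,4] = [1,4] − [0,4] + [0,1].
As a 8×1 matrix over Z this has rank 1, with invariant factors (1).

Now H_k = ker ∂_k / im ∂_{k+1}, so:

  H_0: rank C_0 − rank ∂_1 = 6 − 5 = 1, and the invariant factors of ∂_1 are all 1, so H_0 = Z.
  H_1: rank ker ∂_1 − rank ∂_2 = (8 − 5) − 1 = 2, and the invariant factors of ∂_2 are all 1, so H_1 = Z^2.
  H_2: rank ker ∂_2 − rank ∂_3 = (1 − 1) − 0 = 0, and there is no ∂_3, so H_2 = 0.

Hence the Betti numbers are b_0 = 1, b_1 = 2, b_2 = 0.

b_0 = 1, b_1 = 2, b_2 = 0.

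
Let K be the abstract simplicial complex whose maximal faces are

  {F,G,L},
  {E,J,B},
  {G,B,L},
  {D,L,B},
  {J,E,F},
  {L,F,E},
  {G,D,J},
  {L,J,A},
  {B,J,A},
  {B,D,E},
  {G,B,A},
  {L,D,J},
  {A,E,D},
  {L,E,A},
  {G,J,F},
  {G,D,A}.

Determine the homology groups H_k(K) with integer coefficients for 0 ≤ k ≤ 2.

H_0 ≅ Z,  H_1 ≅ Z^2,  H_2 ≅ Z.

Take the total order A < B < D < E < F < G < J < L on the vertex set. Then K (dimension 2) consists of the simplices:

  0-simplices (8): A, B, D, E, F, G, J, L
  1-simplices (24): AB, AD, AE, AG, AJ, AL, BD, BE, BG, BJ, BL, DE, DG, DJ, DL, EF, EJ, EL, FG, FJ, FL, GJ, GL, JL
  2-simplices (16): ABG, ABJ, ADE, ADG, AEL, AJL, BDE, BDL, BEJ, BGL, DGJ, DJL, EFJ, EFL, FGJ, FGL

so the chain groups are C_0 ≅ Z^8, C_1 ≅ Z^24, C_2 ≅ Z^16.

The boundary map ∂_1: C_1 → C_0 is given by ∂[p,q] = [q] − [p].
This gives a 8×24 integer matrix of rank 7; reducing to Smith normal form yields diagonal entries (1,1,1,1,1,1,1).

Boundary ∂_2: C_2 → C_1 acts by ∂[p,q,r] = [q,r] − [p,r] + [p,q]. For instance
  ∂BDE = DE − BE + BD,
  ∂DJL = JL − DL + DJ.
As a 24×16 matrix over Z this has rank 15, with invariant factors (1,1,1,1,1,1,1,1,1,1,1,1,1,1,1).

Reading off H_k = ker ∂_k / im ∂_{k+1}:

  H_0: rank C_0 − rank ∂_1 = 8 − 7 = 1, and the invariant factors of ∂_1 are all 1, so H_0 ≅ Z.
  H_1: rank ker ∂_1 − rank ∂_2 = (24 − 7) − 15 = 2, and the invariant factors of ∂_2 are all 1, so H_1 ≅ Z^2.
  H_2: rank ker ∂_2 − rank ∂_3 = (16 − 15) − 0 = 1, and there is no ∂_3, so H_2 ≅ Z.

As a check, the Euler characteristic is 8 − 24 + 16 = 0, which agrees with 1 − 2 + 1 = 0.
(K is a triangulation of the torus T^2.)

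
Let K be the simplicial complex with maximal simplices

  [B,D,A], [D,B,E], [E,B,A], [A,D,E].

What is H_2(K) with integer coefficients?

We work with the vertex ordering A < B < D < E. The simplices of K, each written with vertices in increasing order, are:

  0-simplices (4): A, B, D, E
  1-simplices (6): AB, AD, AE, BD, BE, DE
  2-simplices (4): ABD, ABE, ADE, BDE

Hence C_0 ≅ Z^4, C_1 ≅ Z^6, C_2 ≅ Z^4.

∂_1: C_1 → C_0 is given by ∂[p,q] = [q] − [p]. For instance
  ∂AE = E − A.
This gives a 4×6 integer matrix of rank 3; reducing to Smith normal form yields diagonal entries (1,1,1).

Boundary ∂_2: C_2 → C_1 sends each 2-simplex [p,q,r] to [q,r] − [p,r] + [p,q]. For instance
  ∂ABD = BD − AD + AB,
  ∂ADE = DE − AE + AD.
This gives a 6×4 integer matrix of rank 3; reducing to Smith normal form yields diagonal entries (1,1,1).

From H_k ≅ ker(∂_k) / im(∂_{k+1}) we obtain:

  H_2: rank ker ∂_2 − rank ∂_3 = (4 − 3) − 0 = 1, and there is no ∂_3, so H_2 ≅ Z.

(K is a triangulation of the 2-sphere S^2.)

H_2 = Z.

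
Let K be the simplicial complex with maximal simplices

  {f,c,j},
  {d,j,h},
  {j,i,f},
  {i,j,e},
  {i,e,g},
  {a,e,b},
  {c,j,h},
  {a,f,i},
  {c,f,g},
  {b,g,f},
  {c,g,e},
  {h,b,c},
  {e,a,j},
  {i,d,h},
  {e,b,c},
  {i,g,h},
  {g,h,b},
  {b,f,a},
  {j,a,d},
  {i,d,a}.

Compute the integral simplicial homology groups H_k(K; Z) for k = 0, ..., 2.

Order the vertices as a < b < c < d < e < f < g < h < i < j. Listing each simplex with vertices in this order, K has dimension 2 with simplices:

  0-simplices (10): a, b, c, d, e, f, g, h, i, j
  1-simplices (30): ab, ad, ae, af, ai, aj, bc, be, bf, bg, bh, ce, cf, cg, ch, cj, dh, di, dj, eg, ei, ej, fg, fi, fj, gh, gi, hi, hj, ij
  2-simplices (20): abe, abf, adi, adj, aej, afi, bce, bch, bfg, bgh, ceg, cfg, cfj, chj, dhi, dhj, egi, eij, fij, ghi

giving chain groups C_0 ≅ Z^10, C_1 ≅ Z^30, C_2 ≅ Z^20.

Boundary ∂_1: C_1 → C_0 is given by ∂[p,q] = [q] − [p]. For instance
  ∂cf = f − c.
This gives a 10×30 integer matrix of rank 9; reducing to Smith normal form yields diagonal entries (1,1,1,1,1,1,1,1,1).

Boundary ∂_2: C_2 → C_1 sends each 2-simplex [p,q,r] to [q,r] − [p,r] + [p,q]. For instance
  ∂dhj = hj − dj + dh,
  ∂eij = ij − ej + ei.
This gives a 30×20 integer matrix of rank 20; reducing to Smith normal form yields diagonal entries (1,1,1,1,1,1,1,1,1,1,1,1,1,1,1,1,1,1,1,2).

Now H_k = ker ∂_k / im ∂_{k+1}, so:

  H_0: rank C_0 − rank ∂_1 = 10 − 9 = 1, and the invariant factors of ∂_1 are all 1, so H_0 ≅ Z.
  H_1: rank ker ∂_1 − rank ∂_2 = (30 − 9) − 20 = 1, and ∂_2 has invariant factor 2 > 1, so H_1 ≅ Z ⊕ Z/2Z.
  H_2: rank ker ∂_2 − rank ∂_3 = (20 − 20) − 0 = 0, and there is no ∂_3, so H_2 ≅ 0.

As a check, the Euler characteristic is 10 − 30 + 20 = 0, which agrees with 1 − 1 + 0 = 0.

H_0 ≅ Z,  H_1 ≅ Z ⊕ Z/2Z,  H_2 = 0.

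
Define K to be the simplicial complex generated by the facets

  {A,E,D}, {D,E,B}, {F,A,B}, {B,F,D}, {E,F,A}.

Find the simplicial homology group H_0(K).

Take the total order A < B < D < E < F on the vertex set. Then K (dimension 2) consists of the simplices:

  0-simplices (5): A, B, D, E, F
  1-simplices (10): AB, AD, AE, AF, BD, BE, BF, DE, DF, EF
  2-simplices (5): ABF, ADE, AEF, BDE, BDF

giving chain groups C_0 ≅ Z^5, C_1 ≅ Z^10, C_2 ≅ Z^5.

∂_1: C_1 → C_0 sends each edge [p,q] (with p < q) to q − p. For instance
  ∂AF = F − A.
As a 5×10 matrix over Z this has rank 4, with invariant factors (1,1,1,1).

The boundary map ∂_2: C_2 → C_1 maps a triangle to the signed sum of its edges. For instance
  ∂ADE = DE − AE + AD,
  ∂BDF = DF − BF + BD.
The resulting 10×5 matrix has rank 5, and its Smith normal form has invariant factors (1,1,1,1,1).

From H_k ≅ ker(∂_k) / im(∂_{k+1}) we obtain:

  H_0: rank C_0 − rank ∂_1 = 5 − 4 = 1, and the invariant factors of ∂_1 are all 1, so H_0 ≅ Z.

(K is a triangulation of the Möbius band.)

H_0 = Z.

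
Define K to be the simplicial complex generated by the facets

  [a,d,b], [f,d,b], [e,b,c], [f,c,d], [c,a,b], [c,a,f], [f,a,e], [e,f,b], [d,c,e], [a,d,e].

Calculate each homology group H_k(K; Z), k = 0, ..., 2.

We work with the vertex ordering a < b < c < d < e < f. The simplices of K, each written with vertices in increasing order, are:

  0-simplices (6): a, b, c, d, e, f
  1-simplices (15): ab, ac, ad, ae, af, bc, bd, be, bf, cd, ce, cf, de, df, ef
  2-simplices (10): abc, abd, acf, ade, aef, bce, bdf, bef, cde, cdf

Hence C_0 ≅ Z^6, C_1 ≅ Z^15, C_2 ≅ Z^10.

Boundary ∂_1: C_1 → C_0 maps an edge to its endpoints' difference, ∂[p,q] = q − p. For instance
  ∂bc = c − b.
The resulting 6×15 matrix has rank 5, and its Smith normal form has invariant factors (1,1,1,1,1).

The boundary map ∂_2: C_2 → C_1 sends each 2-simplex [p,q,r] to [q,r] − [p,r] + [p,q]. For instance
  ∂abd = bd − ad + ab,
  ∂cdf = df − cf + cd.
The resulting 15×10 matrix has rank 10, and its Smith normal form has invariant factors (1,1,1,1,1,1,1,1,1,2).

Computing H_k = (kernel of ∂_k) / (image of ∂_{k+1}):

  H_0: rank C_0 − rank ∂_1 = 6 − 5 = 1, and the invariant factors of ∂_1 are all 1, so H_0 = Z.
  H_1: rank ker ∂_1 − rank ∂_2 = (15 − 5) − 10 = 0, and ∂_2 has invariant factor 2 > 1, so H_1 = Z/2.
  H_2: rank ker ∂_2 − rank ∂_3 = (10 − 10) − 0 = 0, and there is no ∂_3, so H_2 = 0.

H_0 ≅ Z,  H_1 ≅ Z/2,  H_2 = 0.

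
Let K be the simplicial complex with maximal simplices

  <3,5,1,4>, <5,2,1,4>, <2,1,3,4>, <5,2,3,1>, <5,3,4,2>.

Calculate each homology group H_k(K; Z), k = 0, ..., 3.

H_0 ≅ Z,  H_1 = 0,  H_2 = 0,  H_3 ≅ Z.

We work with the vertex ordering 1 < 2 < 3 < 4 < 5. The simplices of K, each written with vertices in increasing order, are:

  0-simplices (5): [1], [2], [3], [4], [5]
  1-simplices (10): [1,2], [1,3], [1,4], [1,5], [2,3], [2,4], [2,5], [3,4], [3,5], [4,5]
  2-simplices (10): [1,2,3], [1,2,4], [1,2,5], [1,3,4], [1,3,5], [1,4,5], [2,3,4], [2,3,5], [2,4,5], [3,4,5]
  3-simplices (5): [1,2,3,4], [1,2,3,5], [1,2,4,5], [1,3,4,5], [2,3,4,5]

so the chain groups are C_0 ≅ Z^5, C_1 ≅ Z^10, C_2 ≅ Z^10, C_3 ≅ Z^5.

Boundary ∂_1: C_1 → C_0 sends each edge [p,q] (with p < q) to q − p. For instance
  ∂[2,3] = [3] − [2].
As a 5×10 matrix over Z this has rank 4, with invariant factors (1,1,1,1).

∂_2: C_2 → C_1 maps a triangle to the signed sum of its edges. For instance
  ∂[1,2,4] = [2,4] − [1,4] + [1,2],
  ∂[2,4,5] = [4,5] − [2,5] + [2,4].
This gives a 10×10 integer matrix of rank 6; reducing to Smith normal form yields diagonal entries (1,1,1,1,1,1).

Boundary ∂_3: C_3 → C_2 sends each 3-simplex σ to the alternating sum Σ_i (−1)^i (σ with its i-th vertex removed). For instance
  ∂[1,2,3,5] = [2,3,5] − [1,3,5] + [1,2,5] − [1,2,3],
  ∂[1,2,4,5] = [2,4,5] − [1,4,5] + [1,2,5] − [1,2,4].
As a 10×5 matrix over Z this has rank 4, with invariant factors (1,1,1,1).

From H_k ≅ ker(∂_k) / im(∂_{k+1}) we obtain:

  H_0: rank C_0 − rank ∂_1 = 5 − 4 = 1, and the invariant factors of ∂_1 are all 1, so H_0 ≅ Z.
  H_1: rank ker ∂_1 − rank ∂_2 = (10 − 4) − 6 = 0, and the invariant factors of ∂_2 are all 1, so H_1 ≅ 0.
  H_2: rank ker ∂_2 − rank ∂_3 = (10 − 6) − 4 = 0, and the invariant factors of ∂_3 are all 1, so H_2 ≅ 0.
  H_3: rank ker ∂_3 − rank ∂_4 = (5 − 4) − 0 = 1, and there is no ∂_4, so H_3 ≅ Z.

As a check, the Euler characteristic is 5 − 10 + 10 − 5 = 0, which agrees with 1 − 0 + 0 − 1 = 0.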